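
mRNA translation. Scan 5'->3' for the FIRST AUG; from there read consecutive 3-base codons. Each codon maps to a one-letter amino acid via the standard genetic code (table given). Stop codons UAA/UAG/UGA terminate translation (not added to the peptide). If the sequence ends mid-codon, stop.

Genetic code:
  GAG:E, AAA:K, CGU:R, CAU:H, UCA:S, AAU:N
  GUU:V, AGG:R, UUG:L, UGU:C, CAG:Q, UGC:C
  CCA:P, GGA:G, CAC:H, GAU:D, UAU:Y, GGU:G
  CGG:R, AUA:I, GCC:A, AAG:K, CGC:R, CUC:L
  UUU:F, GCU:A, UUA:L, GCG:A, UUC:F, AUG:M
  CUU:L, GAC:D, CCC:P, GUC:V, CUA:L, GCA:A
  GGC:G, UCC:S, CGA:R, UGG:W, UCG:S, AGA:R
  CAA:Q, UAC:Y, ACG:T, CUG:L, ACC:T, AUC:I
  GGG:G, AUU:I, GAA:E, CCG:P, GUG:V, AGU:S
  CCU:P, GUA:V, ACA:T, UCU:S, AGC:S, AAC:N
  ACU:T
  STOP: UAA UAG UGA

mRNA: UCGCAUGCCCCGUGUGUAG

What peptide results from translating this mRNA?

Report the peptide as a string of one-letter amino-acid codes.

Answer: MPRV

Derivation:
start AUG at pos 4
pos 4: AUG -> M; peptide=M
pos 7: CCC -> P; peptide=MP
pos 10: CGU -> R; peptide=MPR
pos 13: GUG -> V; peptide=MPRV
pos 16: UAG -> STOP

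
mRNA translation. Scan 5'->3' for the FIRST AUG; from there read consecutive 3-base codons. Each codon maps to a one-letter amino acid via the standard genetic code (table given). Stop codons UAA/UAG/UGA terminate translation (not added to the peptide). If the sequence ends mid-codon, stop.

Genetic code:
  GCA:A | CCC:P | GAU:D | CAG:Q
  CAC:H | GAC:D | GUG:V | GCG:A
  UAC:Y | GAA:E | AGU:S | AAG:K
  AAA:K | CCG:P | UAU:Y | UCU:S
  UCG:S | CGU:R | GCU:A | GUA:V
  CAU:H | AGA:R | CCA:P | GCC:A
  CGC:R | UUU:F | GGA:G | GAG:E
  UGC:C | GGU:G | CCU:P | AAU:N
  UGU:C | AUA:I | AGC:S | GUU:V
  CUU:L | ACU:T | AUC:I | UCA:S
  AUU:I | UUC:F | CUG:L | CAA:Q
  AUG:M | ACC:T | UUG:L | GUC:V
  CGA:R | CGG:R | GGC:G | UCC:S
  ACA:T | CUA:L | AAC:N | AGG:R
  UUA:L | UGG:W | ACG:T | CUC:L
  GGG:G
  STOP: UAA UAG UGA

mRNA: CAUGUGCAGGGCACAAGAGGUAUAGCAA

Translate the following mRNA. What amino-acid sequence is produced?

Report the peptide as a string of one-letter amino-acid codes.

Answer: MCRAQEV

Derivation:
start AUG at pos 1
pos 1: AUG -> M; peptide=M
pos 4: UGC -> C; peptide=MC
pos 7: AGG -> R; peptide=MCR
pos 10: GCA -> A; peptide=MCRA
pos 13: CAA -> Q; peptide=MCRAQ
pos 16: GAG -> E; peptide=MCRAQE
pos 19: GUA -> V; peptide=MCRAQEV
pos 22: UAG -> STOP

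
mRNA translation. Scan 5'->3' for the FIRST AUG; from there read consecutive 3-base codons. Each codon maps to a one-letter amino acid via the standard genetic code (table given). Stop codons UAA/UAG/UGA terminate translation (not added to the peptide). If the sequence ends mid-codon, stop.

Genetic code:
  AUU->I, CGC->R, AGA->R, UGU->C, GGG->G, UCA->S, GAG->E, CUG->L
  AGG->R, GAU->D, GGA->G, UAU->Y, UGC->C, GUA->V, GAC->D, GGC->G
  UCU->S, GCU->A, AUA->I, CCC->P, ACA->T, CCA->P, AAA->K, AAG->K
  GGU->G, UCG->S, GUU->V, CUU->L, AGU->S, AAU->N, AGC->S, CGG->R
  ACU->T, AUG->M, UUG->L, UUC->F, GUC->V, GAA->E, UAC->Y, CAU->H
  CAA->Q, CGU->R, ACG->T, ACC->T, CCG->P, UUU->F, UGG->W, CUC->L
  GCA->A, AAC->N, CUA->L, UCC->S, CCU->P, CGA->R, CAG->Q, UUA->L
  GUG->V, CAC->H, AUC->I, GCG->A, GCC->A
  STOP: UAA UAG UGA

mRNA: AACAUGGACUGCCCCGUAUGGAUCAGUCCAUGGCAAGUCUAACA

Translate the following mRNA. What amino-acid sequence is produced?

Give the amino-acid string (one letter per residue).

start AUG at pos 3
pos 3: AUG -> M; peptide=M
pos 6: GAC -> D; peptide=MD
pos 9: UGC -> C; peptide=MDC
pos 12: CCC -> P; peptide=MDCP
pos 15: GUA -> V; peptide=MDCPV
pos 18: UGG -> W; peptide=MDCPVW
pos 21: AUC -> I; peptide=MDCPVWI
pos 24: AGU -> S; peptide=MDCPVWIS
pos 27: CCA -> P; peptide=MDCPVWISP
pos 30: UGG -> W; peptide=MDCPVWISPW
pos 33: CAA -> Q; peptide=MDCPVWISPWQ
pos 36: GUC -> V; peptide=MDCPVWISPWQV
pos 39: UAA -> STOP

Answer: MDCPVWISPWQV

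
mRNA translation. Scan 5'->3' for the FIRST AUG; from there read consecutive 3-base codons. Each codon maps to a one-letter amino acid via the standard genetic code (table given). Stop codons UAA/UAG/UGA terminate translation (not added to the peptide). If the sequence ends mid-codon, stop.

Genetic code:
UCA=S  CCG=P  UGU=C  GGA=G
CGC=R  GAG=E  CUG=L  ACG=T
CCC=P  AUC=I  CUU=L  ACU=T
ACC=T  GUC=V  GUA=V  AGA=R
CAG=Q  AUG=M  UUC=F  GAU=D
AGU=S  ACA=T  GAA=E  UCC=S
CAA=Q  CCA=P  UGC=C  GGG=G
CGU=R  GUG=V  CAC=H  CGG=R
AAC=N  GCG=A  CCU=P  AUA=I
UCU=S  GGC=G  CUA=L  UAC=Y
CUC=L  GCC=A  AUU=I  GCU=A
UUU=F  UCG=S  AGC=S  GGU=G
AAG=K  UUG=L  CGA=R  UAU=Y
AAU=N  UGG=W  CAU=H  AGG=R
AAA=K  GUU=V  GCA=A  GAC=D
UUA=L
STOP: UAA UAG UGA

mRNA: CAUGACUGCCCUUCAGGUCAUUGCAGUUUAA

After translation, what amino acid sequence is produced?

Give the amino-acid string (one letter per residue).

start AUG at pos 1
pos 1: AUG -> M; peptide=M
pos 4: ACU -> T; peptide=MT
pos 7: GCC -> A; peptide=MTA
pos 10: CUU -> L; peptide=MTAL
pos 13: CAG -> Q; peptide=MTALQ
pos 16: GUC -> V; peptide=MTALQV
pos 19: AUU -> I; peptide=MTALQVI
pos 22: GCA -> A; peptide=MTALQVIA
pos 25: GUU -> V; peptide=MTALQVIAV
pos 28: UAA -> STOP

Answer: MTALQVIAV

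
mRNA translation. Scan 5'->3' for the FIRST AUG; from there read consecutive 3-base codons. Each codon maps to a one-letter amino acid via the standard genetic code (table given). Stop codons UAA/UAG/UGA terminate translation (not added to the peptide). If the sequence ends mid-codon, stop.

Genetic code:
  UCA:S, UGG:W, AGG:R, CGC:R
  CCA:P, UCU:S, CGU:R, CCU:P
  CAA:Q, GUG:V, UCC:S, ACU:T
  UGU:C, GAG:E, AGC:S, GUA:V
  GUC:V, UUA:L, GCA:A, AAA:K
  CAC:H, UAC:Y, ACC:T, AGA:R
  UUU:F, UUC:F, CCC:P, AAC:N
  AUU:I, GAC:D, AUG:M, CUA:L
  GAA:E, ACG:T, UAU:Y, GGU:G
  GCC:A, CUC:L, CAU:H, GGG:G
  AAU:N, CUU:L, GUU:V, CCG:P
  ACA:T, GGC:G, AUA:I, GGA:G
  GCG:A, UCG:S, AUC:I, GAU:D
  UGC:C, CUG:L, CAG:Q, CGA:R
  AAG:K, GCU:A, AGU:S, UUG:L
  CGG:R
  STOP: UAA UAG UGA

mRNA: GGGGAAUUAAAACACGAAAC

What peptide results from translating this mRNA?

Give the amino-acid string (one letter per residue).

no AUG start codon found

Answer: (empty: no AUG start codon)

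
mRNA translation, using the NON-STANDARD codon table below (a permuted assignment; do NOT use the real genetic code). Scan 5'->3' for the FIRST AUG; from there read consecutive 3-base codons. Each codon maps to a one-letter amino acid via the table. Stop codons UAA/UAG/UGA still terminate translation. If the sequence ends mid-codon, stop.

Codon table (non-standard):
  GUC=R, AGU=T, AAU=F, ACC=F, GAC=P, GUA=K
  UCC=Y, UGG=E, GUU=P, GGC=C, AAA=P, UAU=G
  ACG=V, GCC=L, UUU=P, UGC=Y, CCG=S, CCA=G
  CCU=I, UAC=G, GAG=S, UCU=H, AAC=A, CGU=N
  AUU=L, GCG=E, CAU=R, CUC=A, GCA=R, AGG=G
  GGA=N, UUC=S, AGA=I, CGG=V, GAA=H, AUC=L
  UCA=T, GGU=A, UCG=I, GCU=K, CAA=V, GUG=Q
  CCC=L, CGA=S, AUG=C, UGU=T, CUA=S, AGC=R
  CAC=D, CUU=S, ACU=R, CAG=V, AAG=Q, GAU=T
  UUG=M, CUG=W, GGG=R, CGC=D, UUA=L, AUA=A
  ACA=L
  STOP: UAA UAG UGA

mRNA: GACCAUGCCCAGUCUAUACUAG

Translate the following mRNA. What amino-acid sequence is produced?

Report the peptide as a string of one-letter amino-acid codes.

start AUG at pos 4
pos 4: AUG -> C; peptide=C
pos 7: CCC -> L; peptide=CL
pos 10: AGU -> T; peptide=CLT
pos 13: CUA -> S; peptide=CLTS
pos 16: UAC -> G; peptide=CLTSG
pos 19: UAG -> STOP

Answer: CLTSG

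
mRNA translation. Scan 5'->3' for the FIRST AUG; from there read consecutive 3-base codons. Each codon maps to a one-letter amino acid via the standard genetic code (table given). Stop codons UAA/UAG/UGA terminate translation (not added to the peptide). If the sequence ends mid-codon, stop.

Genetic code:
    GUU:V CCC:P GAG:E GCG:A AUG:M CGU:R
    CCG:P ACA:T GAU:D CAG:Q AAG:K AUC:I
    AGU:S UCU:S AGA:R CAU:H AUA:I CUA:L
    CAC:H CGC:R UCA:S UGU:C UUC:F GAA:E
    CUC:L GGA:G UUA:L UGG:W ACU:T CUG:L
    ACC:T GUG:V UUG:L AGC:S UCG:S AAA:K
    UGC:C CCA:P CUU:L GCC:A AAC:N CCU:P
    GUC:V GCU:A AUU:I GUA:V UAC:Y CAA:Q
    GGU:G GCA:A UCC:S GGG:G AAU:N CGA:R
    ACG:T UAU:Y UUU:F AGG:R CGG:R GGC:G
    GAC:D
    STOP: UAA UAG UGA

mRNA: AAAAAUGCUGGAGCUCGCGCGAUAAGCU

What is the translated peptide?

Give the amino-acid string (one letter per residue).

start AUG at pos 4
pos 4: AUG -> M; peptide=M
pos 7: CUG -> L; peptide=ML
pos 10: GAG -> E; peptide=MLE
pos 13: CUC -> L; peptide=MLEL
pos 16: GCG -> A; peptide=MLELA
pos 19: CGA -> R; peptide=MLELAR
pos 22: UAA -> STOP

Answer: MLELAR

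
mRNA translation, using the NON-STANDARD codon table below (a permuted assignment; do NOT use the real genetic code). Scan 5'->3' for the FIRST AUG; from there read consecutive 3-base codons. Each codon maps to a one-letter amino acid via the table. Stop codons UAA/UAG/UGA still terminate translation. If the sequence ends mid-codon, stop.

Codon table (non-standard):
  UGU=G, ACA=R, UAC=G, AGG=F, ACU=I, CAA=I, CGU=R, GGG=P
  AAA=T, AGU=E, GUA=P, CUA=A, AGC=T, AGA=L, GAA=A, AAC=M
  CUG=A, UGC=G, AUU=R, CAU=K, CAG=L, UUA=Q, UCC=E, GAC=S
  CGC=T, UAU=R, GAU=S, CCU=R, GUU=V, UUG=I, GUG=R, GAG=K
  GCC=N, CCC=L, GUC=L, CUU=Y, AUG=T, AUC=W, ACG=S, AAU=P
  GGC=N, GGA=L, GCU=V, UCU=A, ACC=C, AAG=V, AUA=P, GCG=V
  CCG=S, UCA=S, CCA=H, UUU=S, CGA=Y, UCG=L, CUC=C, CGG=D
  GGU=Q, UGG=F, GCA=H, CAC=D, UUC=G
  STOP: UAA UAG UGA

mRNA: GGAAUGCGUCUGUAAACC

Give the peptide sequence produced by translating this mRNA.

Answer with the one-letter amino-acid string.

start AUG at pos 3
pos 3: AUG -> T; peptide=T
pos 6: CGU -> R; peptide=TR
pos 9: CUG -> A; peptide=TRA
pos 12: UAA -> STOP

Answer: TRA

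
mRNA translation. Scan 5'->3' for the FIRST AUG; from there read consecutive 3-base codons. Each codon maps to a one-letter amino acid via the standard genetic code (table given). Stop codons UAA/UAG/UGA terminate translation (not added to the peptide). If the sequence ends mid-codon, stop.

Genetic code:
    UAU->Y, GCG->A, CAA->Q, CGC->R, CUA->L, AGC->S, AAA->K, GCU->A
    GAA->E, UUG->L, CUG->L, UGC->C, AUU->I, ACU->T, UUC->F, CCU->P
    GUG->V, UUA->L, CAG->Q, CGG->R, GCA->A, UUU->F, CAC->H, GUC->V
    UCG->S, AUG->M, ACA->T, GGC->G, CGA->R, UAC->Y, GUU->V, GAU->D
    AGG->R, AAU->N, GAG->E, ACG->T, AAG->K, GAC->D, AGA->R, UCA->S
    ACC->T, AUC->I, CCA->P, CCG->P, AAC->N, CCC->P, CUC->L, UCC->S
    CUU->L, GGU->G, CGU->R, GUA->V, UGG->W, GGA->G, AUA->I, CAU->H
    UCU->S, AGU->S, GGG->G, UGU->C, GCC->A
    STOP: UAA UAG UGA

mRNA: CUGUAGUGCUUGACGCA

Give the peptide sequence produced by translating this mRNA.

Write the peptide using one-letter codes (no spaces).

no AUG start codon found

Answer: (empty: no AUG start codon)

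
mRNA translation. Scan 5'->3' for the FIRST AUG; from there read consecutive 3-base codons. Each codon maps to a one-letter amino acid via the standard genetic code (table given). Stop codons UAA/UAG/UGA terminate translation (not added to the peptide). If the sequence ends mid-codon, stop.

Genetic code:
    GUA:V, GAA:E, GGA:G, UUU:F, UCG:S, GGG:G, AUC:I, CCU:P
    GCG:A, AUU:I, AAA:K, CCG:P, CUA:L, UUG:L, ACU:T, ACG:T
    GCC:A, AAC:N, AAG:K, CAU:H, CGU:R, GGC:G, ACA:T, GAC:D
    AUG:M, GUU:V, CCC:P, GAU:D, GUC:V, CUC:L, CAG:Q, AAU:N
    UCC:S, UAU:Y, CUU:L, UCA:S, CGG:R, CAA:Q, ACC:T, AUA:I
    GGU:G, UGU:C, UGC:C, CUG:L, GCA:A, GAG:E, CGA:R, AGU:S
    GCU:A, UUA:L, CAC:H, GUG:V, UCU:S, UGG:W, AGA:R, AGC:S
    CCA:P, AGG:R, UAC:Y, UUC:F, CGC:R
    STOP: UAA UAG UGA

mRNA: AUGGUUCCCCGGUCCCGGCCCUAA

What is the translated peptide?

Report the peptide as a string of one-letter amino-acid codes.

Answer: MVPRSRP

Derivation:
start AUG at pos 0
pos 0: AUG -> M; peptide=M
pos 3: GUU -> V; peptide=MV
pos 6: CCC -> P; peptide=MVP
pos 9: CGG -> R; peptide=MVPR
pos 12: UCC -> S; peptide=MVPRS
pos 15: CGG -> R; peptide=MVPRSR
pos 18: CCC -> P; peptide=MVPRSRP
pos 21: UAA -> STOP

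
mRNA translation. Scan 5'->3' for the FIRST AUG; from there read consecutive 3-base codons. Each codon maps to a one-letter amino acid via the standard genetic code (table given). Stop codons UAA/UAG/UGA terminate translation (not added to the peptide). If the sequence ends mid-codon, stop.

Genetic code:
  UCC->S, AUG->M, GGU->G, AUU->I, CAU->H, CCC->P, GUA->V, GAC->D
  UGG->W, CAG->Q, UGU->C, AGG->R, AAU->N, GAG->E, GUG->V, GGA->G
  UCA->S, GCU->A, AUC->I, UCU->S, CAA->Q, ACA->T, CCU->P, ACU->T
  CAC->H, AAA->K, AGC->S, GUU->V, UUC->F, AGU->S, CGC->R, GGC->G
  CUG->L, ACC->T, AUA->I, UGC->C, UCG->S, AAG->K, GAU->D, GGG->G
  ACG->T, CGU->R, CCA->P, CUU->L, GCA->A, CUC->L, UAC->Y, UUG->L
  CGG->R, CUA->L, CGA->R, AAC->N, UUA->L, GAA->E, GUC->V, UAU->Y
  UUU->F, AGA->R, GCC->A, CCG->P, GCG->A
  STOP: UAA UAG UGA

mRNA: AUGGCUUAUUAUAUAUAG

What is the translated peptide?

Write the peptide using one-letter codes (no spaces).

Answer: MAYYI

Derivation:
start AUG at pos 0
pos 0: AUG -> M; peptide=M
pos 3: GCU -> A; peptide=MA
pos 6: UAU -> Y; peptide=MAY
pos 9: UAU -> Y; peptide=MAYY
pos 12: AUA -> I; peptide=MAYYI
pos 15: UAG -> STOP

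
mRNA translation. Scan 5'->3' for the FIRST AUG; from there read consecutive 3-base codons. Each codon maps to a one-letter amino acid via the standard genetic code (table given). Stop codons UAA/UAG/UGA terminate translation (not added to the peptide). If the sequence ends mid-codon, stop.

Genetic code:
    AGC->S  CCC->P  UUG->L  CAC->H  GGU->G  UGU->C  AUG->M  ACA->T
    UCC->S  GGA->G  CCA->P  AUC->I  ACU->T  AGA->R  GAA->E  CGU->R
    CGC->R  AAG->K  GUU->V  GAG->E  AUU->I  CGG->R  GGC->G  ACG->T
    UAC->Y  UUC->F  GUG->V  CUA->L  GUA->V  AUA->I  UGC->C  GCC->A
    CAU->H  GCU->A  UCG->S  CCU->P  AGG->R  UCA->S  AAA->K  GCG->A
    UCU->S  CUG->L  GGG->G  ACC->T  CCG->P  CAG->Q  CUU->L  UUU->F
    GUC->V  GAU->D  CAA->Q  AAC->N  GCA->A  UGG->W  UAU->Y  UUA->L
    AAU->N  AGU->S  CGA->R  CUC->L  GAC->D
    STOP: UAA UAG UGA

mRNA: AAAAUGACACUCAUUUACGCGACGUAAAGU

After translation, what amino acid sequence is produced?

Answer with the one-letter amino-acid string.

Answer: MTLIYAT

Derivation:
start AUG at pos 3
pos 3: AUG -> M; peptide=M
pos 6: ACA -> T; peptide=MT
pos 9: CUC -> L; peptide=MTL
pos 12: AUU -> I; peptide=MTLI
pos 15: UAC -> Y; peptide=MTLIY
pos 18: GCG -> A; peptide=MTLIYA
pos 21: ACG -> T; peptide=MTLIYAT
pos 24: UAA -> STOP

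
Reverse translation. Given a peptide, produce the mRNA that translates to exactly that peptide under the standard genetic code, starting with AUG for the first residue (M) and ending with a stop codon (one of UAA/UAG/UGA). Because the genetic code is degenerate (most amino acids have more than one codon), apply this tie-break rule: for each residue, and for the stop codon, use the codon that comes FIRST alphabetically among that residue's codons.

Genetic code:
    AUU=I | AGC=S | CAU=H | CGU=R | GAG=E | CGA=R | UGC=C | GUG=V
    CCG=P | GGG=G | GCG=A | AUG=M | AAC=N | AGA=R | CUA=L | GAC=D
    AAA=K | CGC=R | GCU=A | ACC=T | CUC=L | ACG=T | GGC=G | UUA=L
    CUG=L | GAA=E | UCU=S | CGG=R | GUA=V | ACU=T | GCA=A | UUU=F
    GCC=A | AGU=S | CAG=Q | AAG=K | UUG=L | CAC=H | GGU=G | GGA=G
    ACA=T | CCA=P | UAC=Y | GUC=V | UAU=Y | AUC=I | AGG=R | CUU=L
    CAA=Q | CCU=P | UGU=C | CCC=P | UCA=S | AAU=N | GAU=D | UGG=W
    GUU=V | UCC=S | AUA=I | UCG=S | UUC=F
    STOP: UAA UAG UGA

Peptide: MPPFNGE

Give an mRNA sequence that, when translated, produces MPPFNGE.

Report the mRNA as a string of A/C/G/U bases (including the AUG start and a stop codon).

Answer: mRNA: AUGCCACCAUUCAACGGAGAAUAA

Derivation:
residue 1: M -> AUG (start codon)
residue 2: P codons sorted = CCA,CCC,CCG,CCU -> pick first = CCA
residue 3: P codons sorted = CCA,CCC,CCG,CCU -> pick first = CCA
residue 4: F codons sorted = UUC,UUU -> pick first = UUC
residue 5: N codons sorted = AAC,AAU -> pick first = AAC
residue 6: G codons sorted = GGA,GGC,GGG,GGU -> pick first = GGA
residue 7: E codons sorted = GAA,GAG -> pick first = GAA
terminator: stop codons sorted = UAA,UAG,UGA -> pick first = UAA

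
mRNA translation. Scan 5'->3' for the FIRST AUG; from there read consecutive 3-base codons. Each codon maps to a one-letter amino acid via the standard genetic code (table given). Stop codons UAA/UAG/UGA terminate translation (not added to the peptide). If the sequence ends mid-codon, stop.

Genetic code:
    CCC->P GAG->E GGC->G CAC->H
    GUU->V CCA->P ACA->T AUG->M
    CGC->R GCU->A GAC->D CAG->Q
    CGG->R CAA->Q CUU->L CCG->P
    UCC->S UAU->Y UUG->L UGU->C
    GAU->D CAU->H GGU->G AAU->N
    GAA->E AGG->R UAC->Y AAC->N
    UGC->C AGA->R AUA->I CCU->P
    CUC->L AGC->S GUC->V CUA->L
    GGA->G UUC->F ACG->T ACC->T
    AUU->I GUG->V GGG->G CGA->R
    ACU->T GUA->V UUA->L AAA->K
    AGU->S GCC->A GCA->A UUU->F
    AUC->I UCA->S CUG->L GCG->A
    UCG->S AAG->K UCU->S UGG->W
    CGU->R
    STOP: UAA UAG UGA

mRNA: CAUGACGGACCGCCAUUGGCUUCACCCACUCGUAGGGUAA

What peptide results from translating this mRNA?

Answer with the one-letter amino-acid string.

Answer: MTDRHWLHPLVG

Derivation:
start AUG at pos 1
pos 1: AUG -> M; peptide=M
pos 4: ACG -> T; peptide=MT
pos 7: GAC -> D; peptide=MTD
pos 10: CGC -> R; peptide=MTDR
pos 13: CAU -> H; peptide=MTDRH
pos 16: UGG -> W; peptide=MTDRHW
pos 19: CUU -> L; peptide=MTDRHWL
pos 22: CAC -> H; peptide=MTDRHWLH
pos 25: CCA -> P; peptide=MTDRHWLHP
pos 28: CUC -> L; peptide=MTDRHWLHPL
pos 31: GUA -> V; peptide=MTDRHWLHPLV
pos 34: GGG -> G; peptide=MTDRHWLHPLVG
pos 37: UAA -> STOP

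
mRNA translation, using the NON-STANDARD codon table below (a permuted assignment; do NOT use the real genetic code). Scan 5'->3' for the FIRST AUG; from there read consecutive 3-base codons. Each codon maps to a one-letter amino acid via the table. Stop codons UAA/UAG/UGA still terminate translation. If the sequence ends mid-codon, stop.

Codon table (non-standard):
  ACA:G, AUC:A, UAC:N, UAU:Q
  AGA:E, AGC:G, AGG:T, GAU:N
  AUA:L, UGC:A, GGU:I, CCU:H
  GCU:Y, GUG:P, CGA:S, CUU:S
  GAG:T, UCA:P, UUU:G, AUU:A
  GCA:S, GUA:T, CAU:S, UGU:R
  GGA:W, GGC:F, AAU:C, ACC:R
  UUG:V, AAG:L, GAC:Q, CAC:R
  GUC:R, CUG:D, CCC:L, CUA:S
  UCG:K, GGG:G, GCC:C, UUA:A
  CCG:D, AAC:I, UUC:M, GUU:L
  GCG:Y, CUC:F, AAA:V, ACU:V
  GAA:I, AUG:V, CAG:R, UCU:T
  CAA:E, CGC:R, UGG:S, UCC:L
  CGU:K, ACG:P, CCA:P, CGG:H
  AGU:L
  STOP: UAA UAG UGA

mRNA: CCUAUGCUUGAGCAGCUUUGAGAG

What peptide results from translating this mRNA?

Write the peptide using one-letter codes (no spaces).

Answer: VSTRS

Derivation:
start AUG at pos 3
pos 3: AUG -> V; peptide=V
pos 6: CUU -> S; peptide=VS
pos 9: GAG -> T; peptide=VST
pos 12: CAG -> R; peptide=VSTR
pos 15: CUU -> S; peptide=VSTRS
pos 18: UGA -> STOP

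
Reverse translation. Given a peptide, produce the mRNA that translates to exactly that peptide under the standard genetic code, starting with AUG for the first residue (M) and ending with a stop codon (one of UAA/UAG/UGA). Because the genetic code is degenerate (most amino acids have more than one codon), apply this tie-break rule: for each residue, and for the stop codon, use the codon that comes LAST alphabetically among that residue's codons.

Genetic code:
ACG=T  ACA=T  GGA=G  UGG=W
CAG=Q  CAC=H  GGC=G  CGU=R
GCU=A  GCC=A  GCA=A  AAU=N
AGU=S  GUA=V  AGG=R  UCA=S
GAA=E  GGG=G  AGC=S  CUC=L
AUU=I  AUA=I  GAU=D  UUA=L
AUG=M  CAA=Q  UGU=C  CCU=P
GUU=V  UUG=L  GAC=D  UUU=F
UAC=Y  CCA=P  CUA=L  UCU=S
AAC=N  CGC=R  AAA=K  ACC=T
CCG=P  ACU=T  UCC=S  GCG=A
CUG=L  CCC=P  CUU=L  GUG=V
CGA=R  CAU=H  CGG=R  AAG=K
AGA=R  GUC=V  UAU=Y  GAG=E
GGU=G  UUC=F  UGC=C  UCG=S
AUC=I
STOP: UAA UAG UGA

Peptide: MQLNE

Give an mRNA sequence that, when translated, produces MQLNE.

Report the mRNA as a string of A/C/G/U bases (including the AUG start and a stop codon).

Answer: mRNA: AUGCAGUUGAAUGAGUGA

Derivation:
residue 1: M -> AUG (start codon)
residue 2: Q codons sorted = CAA,CAG -> pick last = CAG
residue 3: L codons sorted = CUA,CUC,CUG,CUU,UUA,UUG -> pick last = UUG
residue 4: N codons sorted = AAC,AAU -> pick last = AAU
residue 5: E codons sorted = GAA,GAG -> pick last = GAG
terminator: stop codons sorted = UAA,UAG,UGA -> pick last = UGA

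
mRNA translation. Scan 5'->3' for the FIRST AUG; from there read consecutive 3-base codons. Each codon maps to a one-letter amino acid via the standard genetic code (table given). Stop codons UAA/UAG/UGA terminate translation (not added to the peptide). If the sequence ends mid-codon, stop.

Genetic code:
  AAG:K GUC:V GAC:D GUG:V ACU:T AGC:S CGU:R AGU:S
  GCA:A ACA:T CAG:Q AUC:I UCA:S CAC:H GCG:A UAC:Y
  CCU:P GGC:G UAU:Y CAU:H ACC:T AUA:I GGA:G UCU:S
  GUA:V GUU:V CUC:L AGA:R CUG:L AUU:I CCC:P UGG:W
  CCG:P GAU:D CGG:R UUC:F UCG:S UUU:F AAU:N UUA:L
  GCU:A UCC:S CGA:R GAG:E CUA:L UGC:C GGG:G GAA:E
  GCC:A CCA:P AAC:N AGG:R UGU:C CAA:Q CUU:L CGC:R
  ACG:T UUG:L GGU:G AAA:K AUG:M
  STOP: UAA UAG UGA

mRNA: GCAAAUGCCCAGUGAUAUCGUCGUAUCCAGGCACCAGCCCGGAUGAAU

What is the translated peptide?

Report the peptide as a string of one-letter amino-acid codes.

Answer: MPSDIVVSRHQPG

Derivation:
start AUG at pos 4
pos 4: AUG -> M; peptide=M
pos 7: CCC -> P; peptide=MP
pos 10: AGU -> S; peptide=MPS
pos 13: GAU -> D; peptide=MPSD
pos 16: AUC -> I; peptide=MPSDI
pos 19: GUC -> V; peptide=MPSDIV
pos 22: GUA -> V; peptide=MPSDIVV
pos 25: UCC -> S; peptide=MPSDIVVS
pos 28: AGG -> R; peptide=MPSDIVVSR
pos 31: CAC -> H; peptide=MPSDIVVSRH
pos 34: CAG -> Q; peptide=MPSDIVVSRHQ
pos 37: CCC -> P; peptide=MPSDIVVSRHQP
pos 40: GGA -> G; peptide=MPSDIVVSRHQPG
pos 43: UGA -> STOP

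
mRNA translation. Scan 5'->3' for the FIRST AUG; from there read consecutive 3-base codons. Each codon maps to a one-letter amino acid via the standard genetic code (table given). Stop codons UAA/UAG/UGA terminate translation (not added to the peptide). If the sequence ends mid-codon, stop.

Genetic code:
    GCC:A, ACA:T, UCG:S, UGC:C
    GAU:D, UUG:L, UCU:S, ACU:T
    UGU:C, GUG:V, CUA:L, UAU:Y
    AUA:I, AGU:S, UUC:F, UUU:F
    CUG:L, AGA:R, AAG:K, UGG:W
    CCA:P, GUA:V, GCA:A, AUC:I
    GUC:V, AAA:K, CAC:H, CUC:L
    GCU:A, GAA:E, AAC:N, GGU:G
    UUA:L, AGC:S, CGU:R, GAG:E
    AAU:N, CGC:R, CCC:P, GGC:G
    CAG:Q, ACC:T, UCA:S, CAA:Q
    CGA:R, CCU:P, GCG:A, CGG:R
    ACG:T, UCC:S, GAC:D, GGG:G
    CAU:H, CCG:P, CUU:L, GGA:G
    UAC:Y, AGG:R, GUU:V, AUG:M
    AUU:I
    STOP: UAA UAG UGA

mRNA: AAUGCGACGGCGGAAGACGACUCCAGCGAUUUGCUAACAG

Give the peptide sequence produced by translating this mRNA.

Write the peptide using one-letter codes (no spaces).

Answer: MRRRKTTPAIC

Derivation:
start AUG at pos 1
pos 1: AUG -> M; peptide=M
pos 4: CGA -> R; peptide=MR
pos 7: CGG -> R; peptide=MRR
pos 10: CGG -> R; peptide=MRRR
pos 13: AAG -> K; peptide=MRRRK
pos 16: ACG -> T; peptide=MRRRKT
pos 19: ACU -> T; peptide=MRRRKTT
pos 22: CCA -> P; peptide=MRRRKTTP
pos 25: GCG -> A; peptide=MRRRKTTPA
pos 28: AUU -> I; peptide=MRRRKTTPAI
pos 31: UGC -> C; peptide=MRRRKTTPAIC
pos 34: UAA -> STOP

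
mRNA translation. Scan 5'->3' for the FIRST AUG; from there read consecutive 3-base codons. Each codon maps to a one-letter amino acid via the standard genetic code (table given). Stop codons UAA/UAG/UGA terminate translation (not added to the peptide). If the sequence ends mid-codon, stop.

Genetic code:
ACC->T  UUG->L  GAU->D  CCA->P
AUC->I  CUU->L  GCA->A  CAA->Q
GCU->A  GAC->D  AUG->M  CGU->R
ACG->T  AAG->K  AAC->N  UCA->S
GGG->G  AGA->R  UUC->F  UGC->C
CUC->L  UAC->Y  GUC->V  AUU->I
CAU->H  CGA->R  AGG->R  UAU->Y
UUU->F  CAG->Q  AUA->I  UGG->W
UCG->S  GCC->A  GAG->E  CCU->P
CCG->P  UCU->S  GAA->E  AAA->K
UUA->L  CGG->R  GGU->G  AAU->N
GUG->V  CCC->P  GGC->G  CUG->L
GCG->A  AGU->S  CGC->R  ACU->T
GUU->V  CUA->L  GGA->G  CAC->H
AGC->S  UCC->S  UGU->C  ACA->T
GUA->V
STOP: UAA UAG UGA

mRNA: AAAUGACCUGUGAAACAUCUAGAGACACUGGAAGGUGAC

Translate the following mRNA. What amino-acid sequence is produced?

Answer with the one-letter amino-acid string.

Answer: MTCETSRDTGR

Derivation:
start AUG at pos 2
pos 2: AUG -> M; peptide=M
pos 5: ACC -> T; peptide=MT
pos 8: UGU -> C; peptide=MTC
pos 11: GAA -> E; peptide=MTCE
pos 14: ACA -> T; peptide=MTCET
pos 17: UCU -> S; peptide=MTCETS
pos 20: AGA -> R; peptide=MTCETSR
pos 23: GAC -> D; peptide=MTCETSRD
pos 26: ACU -> T; peptide=MTCETSRDT
pos 29: GGA -> G; peptide=MTCETSRDTG
pos 32: AGG -> R; peptide=MTCETSRDTGR
pos 35: UGA -> STOP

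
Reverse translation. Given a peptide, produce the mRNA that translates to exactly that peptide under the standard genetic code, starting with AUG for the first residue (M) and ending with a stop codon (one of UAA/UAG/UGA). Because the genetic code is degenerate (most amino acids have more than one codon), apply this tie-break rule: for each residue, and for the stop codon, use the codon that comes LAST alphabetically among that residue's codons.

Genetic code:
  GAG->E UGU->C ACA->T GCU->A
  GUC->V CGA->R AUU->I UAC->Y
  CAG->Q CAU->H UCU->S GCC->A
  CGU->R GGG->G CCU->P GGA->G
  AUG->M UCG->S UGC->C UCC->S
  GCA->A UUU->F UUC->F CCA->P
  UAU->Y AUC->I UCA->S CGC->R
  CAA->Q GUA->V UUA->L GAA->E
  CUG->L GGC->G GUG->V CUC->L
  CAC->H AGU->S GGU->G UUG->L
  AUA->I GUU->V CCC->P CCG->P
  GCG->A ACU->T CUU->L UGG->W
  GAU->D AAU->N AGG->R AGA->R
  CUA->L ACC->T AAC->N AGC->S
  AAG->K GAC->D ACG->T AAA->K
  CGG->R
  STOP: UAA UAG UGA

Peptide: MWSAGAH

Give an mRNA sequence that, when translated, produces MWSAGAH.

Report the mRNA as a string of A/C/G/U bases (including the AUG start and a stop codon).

residue 1: M -> AUG (start codon)
residue 2: W -> UGG (only codon)
residue 3: S codons sorted = AGC,AGU,UCA,UCC,UCG,UCU -> pick last = UCU
residue 4: A codons sorted = GCA,GCC,GCG,GCU -> pick last = GCU
residue 5: G codons sorted = GGA,GGC,GGG,GGU -> pick last = GGU
residue 6: A codons sorted = GCA,GCC,GCG,GCU -> pick last = GCU
residue 7: H codons sorted = CAC,CAU -> pick last = CAU
terminator: stop codons sorted = UAA,UAG,UGA -> pick last = UGA

Answer: mRNA: AUGUGGUCUGCUGGUGCUCAUUGA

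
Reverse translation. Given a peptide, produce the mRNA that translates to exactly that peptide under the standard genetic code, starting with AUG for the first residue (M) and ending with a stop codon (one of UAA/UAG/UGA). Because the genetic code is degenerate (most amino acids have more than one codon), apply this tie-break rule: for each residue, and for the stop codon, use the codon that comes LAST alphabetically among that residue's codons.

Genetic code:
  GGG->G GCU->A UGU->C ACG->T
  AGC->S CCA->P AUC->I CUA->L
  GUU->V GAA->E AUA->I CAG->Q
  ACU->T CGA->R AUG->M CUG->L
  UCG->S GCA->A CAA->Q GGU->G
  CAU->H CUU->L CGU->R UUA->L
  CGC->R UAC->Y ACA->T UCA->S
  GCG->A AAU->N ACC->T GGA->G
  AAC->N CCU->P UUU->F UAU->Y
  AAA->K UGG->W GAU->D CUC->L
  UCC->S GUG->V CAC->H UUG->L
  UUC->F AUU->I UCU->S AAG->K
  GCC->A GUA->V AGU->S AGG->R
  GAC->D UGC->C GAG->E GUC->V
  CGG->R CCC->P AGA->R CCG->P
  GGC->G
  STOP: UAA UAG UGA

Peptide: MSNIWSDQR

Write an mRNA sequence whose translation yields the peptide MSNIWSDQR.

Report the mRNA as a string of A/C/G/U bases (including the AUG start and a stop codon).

residue 1: M -> AUG (start codon)
residue 2: S codons sorted = AGC,AGU,UCA,UCC,UCG,UCU -> pick last = UCU
residue 3: N codons sorted = AAC,AAU -> pick last = AAU
residue 4: I codons sorted = AUA,AUC,AUU -> pick last = AUU
residue 5: W -> UGG (only codon)
residue 6: S codons sorted = AGC,AGU,UCA,UCC,UCG,UCU -> pick last = UCU
residue 7: D codons sorted = GAC,GAU -> pick last = GAU
residue 8: Q codons sorted = CAA,CAG -> pick last = CAG
residue 9: R codons sorted = AGA,AGG,CGA,CGC,CGG,CGU -> pick last = CGU
terminator: stop codons sorted = UAA,UAG,UGA -> pick last = UGA

Answer: mRNA: AUGUCUAAUAUUUGGUCUGAUCAGCGUUGA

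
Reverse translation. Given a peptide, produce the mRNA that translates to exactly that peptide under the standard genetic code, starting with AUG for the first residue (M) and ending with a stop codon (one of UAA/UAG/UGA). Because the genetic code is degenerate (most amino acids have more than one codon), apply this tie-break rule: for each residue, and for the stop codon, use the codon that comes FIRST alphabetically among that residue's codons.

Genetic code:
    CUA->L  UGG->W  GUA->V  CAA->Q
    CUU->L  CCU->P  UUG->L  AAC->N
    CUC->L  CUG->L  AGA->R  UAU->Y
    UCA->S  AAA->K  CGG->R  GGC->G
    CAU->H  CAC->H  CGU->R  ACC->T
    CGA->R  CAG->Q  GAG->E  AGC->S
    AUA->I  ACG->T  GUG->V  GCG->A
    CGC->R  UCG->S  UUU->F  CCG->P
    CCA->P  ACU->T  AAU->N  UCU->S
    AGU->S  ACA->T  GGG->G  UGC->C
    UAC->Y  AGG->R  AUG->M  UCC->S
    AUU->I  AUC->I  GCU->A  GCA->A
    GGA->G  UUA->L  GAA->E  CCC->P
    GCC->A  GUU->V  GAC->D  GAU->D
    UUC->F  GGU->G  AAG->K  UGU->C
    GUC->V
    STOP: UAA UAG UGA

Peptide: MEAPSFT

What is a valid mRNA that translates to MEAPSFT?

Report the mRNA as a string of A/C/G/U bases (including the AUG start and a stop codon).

residue 1: M -> AUG (start codon)
residue 2: E codons sorted = GAA,GAG -> pick first = GAA
residue 3: A codons sorted = GCA,GCC,GCG,GCU -> pick first = GCA
residue 4: P codons sorted = CCA,CCC,CCG,CCU -> pick first = CCA
residue 5: S codons sorted = AGC,AGU,UCA,UCC,UCG,UCU -> pick first = AGC
residue 6: F codons sorted = UUC,UUU -> pick first = UUC
residue 7: T codons sorted = ACA,ACC,ACG,ACU -> pick first = ACA
terminator: stop codons sorted = UAA,UAG,UGA -> pick first = UAA

Answer: mRNA: AUGGAAGCACCAAGCUUCACAUAA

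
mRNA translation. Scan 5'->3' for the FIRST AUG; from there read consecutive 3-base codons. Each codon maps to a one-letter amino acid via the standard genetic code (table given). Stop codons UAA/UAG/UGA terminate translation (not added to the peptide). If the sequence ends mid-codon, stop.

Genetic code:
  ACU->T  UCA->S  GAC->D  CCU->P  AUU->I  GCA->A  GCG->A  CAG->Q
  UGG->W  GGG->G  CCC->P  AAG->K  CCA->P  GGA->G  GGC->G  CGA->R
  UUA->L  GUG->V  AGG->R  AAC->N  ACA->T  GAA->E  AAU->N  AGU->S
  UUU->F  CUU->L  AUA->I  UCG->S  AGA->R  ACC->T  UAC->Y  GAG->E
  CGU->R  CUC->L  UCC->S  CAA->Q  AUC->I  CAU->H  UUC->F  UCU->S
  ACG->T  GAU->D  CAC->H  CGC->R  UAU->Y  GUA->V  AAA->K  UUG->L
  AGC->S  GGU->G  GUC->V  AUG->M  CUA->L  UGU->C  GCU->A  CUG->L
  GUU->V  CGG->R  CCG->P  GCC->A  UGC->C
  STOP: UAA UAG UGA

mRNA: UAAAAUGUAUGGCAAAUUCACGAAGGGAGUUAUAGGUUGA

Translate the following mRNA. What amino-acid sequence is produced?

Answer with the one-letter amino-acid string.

start AUG at pos 4
pos 4: AUG -> M; peptide=M
pos 7: UAU -> Y; peptide=MY
pos 10: GGC -> G; peptide=MYG
pos 13: AAA -> K; peptide=MYGK
pos 16: UUC -> F; peptide=MYGKF
pos 19: ACG -> T; peptide=MYGKFT
pos 22: AAG -> K; peptide=MYGKFTK
pos 25: GGA -> G; peptide=MYGKFTKG
pos 28: GUU -> V; peptide=MYGKFTKGV
pos 31: AUA -> I; peptide=MYGKFTKGVI
pos 34: GGU -> G; peptide=MYGKFTKGVIG
pos 37: UGA -> STOP

Answer: MYGKFTKGVIG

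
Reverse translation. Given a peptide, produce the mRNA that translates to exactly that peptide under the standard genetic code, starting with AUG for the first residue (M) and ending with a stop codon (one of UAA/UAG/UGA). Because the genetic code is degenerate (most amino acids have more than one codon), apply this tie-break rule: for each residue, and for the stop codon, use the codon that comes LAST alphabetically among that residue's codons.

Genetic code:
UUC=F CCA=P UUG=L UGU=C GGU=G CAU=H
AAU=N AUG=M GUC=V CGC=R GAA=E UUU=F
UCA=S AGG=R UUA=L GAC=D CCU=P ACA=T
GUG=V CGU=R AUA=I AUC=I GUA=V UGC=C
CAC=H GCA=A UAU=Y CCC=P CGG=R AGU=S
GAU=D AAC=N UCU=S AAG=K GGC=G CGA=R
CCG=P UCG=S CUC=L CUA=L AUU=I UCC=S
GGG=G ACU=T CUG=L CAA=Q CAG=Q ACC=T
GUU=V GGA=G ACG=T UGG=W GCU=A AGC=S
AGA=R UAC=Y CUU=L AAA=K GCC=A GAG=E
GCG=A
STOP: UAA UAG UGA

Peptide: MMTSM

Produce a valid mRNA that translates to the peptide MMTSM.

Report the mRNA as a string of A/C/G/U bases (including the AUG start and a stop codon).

residue 1: M -> AUG (start codon)
residue 2: M -> AUG (only codon)
residue 3: T codons sorted = ACA,ACC,ACG,ACU -> pick last = ACU
residue 4: S codons sorted = AGC,AGU,UCA,UCC,UCG,UCU -> pick last = UCU
residue 5: M -> AUG (only codon)
terminator: stop codons sorted = UAA,UAG,UGA -> pick last = UGA

Answer: mRNA: AUGAUGACUUCUAUGUGA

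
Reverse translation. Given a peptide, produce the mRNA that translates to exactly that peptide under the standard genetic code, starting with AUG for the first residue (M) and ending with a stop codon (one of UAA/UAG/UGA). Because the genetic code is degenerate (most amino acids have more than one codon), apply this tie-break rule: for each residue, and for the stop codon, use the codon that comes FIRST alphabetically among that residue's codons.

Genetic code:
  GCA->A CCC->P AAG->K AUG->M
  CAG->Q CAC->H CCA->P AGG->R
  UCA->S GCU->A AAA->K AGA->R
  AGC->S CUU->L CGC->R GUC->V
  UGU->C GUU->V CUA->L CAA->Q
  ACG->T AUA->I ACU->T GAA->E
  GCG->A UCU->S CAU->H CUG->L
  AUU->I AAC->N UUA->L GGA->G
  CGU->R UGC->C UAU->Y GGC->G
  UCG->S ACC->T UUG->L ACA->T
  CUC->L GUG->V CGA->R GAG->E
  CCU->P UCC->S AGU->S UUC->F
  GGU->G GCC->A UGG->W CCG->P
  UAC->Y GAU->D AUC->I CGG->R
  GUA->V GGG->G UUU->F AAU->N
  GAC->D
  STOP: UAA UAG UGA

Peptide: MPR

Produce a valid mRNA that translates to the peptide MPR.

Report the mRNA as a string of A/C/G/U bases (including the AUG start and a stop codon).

Answer: mRNA: AUGCCAAGAUAA

Derivation:
residue 1: M -> AUG (start codon)
residue 2: P codons sorted = CCA,CCC,CCG,CCU -> pick first = CCA
residue 3: R codons sorted = AGA,AGG,CGA,CGC,CGG,CGU -> pick first = AGA
terminator: stop codons sorted = UAA,UAG,UGA -> pick first = UAA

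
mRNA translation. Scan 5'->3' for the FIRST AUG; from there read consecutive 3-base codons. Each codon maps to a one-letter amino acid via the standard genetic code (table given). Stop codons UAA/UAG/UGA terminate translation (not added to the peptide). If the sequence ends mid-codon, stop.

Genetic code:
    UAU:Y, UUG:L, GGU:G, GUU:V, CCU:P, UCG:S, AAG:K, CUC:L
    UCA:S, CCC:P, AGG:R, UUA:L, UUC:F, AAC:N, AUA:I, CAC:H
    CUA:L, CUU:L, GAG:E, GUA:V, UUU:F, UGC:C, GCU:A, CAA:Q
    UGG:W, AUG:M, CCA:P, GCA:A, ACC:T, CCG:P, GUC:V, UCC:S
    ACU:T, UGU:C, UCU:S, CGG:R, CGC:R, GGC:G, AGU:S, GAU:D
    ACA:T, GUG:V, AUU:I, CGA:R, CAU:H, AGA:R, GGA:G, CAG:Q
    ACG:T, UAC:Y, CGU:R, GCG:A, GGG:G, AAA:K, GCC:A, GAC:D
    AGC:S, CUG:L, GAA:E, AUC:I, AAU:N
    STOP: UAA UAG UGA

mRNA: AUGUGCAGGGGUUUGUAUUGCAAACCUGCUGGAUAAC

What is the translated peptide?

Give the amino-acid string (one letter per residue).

start AUG at pos 0
pos 0: AUG -> M; peptide=M
pos 3: UGC -> C; peptide=MC
pos 6: AGG -> R; peptide=MCR
pos 9: GGU -> G; peptide=MCRG
pos 12: UUG -> L; peptide=MCRGL
pos 15: UAU -> Y; peptide=MCRGLY
pos 18: UGC -> C; peptide=MCRGLYC
pos 21: AAA -> K; peptide=MCRGLYCK
pos 24: CCU -> P; peptide=MCRGLYCKP
pos 27: GCU -> A; peptide=MCRGLYCKPA
pos 30: GGA -> G; peptide=MCRGLYCKPAG
pos 33: UAA -> STOP

Answer: MCRGLYCKPAG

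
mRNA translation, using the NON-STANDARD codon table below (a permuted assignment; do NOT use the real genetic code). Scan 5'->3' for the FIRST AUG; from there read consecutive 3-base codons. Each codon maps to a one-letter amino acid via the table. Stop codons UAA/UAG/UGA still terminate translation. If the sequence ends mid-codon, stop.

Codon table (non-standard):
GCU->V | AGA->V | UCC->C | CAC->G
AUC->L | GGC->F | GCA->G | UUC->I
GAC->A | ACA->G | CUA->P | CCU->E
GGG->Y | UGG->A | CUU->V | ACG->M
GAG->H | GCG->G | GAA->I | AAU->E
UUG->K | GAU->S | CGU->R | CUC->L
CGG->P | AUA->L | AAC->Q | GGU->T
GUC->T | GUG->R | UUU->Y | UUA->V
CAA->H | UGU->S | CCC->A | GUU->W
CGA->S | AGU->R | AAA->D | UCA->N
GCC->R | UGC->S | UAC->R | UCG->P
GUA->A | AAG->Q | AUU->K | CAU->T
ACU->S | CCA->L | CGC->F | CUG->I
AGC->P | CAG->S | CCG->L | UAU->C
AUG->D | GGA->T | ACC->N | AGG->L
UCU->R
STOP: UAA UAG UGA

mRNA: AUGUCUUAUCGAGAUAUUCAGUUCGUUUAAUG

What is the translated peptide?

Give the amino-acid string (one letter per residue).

Answer: DRCSSKSIW

Derivation:
start AUG at pos 0
pos 0: AUG -> D; peptide=D
pos 3: UCU -> R; peptide=DR
pos 6: UAU -> C; peptide=DRC
pos 9: CGA -> S; peptide=DRCS
pos 12: GAU -> S; peptide=DRCSS
pos 15: AUU -> K; peptide=DRCSSK
pos 18: CAG -> S; peptide=DRCSSKS
pos 21: UUC -> I; peptide=DRCSSKSI
pos 24: GUU -> W; peptide=DRCSSKSIW
pos 27: UAA -> STOP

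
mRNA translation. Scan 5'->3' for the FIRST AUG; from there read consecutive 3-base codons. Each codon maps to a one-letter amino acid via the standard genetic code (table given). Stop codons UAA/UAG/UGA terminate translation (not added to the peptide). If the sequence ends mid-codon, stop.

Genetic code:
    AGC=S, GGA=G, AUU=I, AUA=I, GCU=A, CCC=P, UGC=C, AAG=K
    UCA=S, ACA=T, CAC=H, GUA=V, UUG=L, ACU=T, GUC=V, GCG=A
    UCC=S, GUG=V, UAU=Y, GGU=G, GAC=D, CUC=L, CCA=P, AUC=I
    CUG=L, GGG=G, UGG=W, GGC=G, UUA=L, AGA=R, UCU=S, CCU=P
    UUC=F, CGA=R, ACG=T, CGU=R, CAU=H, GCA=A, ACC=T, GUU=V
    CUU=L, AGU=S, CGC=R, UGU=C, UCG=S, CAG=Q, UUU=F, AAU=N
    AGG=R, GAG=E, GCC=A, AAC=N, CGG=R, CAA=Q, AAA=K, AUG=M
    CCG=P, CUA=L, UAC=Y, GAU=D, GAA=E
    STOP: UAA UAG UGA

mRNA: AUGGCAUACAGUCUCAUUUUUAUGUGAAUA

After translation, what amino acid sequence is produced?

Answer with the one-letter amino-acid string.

start AUG at pos 0
pos 0: AUG -> M; peptide=M
pos 3: GCA -> A; peptide=MA
pos 6: UAC -> Y; peptide=MAY
pos 9: AGU -> S; peptide=MAYS
pos 12: CUC -> L; peptide=MAYSL
pos 15: AUU -> I; peptide=MAYSLI
pos 18: UUU -> F; peptide=MAYSLIF
pos 21: AUG -> M; peptide=MAYSLIFM
pos 24: UGA -> STOP

Answer: MAYSLIFM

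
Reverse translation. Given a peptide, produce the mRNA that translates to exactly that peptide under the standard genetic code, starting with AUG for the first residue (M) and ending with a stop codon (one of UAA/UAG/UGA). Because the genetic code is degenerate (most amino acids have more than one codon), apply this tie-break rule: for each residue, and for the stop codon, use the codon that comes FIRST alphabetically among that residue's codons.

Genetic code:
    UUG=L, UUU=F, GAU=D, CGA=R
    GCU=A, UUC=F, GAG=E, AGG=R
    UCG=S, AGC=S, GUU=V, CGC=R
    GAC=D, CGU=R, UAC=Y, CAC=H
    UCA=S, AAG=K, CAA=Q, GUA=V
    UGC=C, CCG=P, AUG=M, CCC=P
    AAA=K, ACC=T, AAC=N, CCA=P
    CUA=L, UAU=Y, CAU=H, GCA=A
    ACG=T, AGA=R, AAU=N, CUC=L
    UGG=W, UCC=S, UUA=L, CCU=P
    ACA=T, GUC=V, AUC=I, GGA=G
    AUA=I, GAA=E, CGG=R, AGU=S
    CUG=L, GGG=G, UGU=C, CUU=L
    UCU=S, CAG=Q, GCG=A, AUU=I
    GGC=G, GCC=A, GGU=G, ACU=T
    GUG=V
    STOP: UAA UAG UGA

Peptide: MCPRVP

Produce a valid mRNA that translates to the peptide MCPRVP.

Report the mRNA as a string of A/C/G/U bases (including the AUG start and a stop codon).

residue 1: M -> AUG (start codon)
residue 2: C codons sorted = UGC,UGU -> pick first = UGC
residue 3: P codons sorted = CCA,CCC,CCG,CCU -> pick first = CCA
residue 4: R codons sorted = AGA,AGG,CGA,CGC,CGG,CGU -> pick first = AGA
residue 5: V codons sorted = GUA,GUC,GUG,GUU -> pick first = GUA
residue 6: P codons sorted = CCA,CCC,CCG,CCU -> pick first = CCA
terminator: stop codons sorted = UAA,UAG,UGA -> pick first = UAA

Answer: mRNA: AUGUGCCCAAGAGUACCAUAA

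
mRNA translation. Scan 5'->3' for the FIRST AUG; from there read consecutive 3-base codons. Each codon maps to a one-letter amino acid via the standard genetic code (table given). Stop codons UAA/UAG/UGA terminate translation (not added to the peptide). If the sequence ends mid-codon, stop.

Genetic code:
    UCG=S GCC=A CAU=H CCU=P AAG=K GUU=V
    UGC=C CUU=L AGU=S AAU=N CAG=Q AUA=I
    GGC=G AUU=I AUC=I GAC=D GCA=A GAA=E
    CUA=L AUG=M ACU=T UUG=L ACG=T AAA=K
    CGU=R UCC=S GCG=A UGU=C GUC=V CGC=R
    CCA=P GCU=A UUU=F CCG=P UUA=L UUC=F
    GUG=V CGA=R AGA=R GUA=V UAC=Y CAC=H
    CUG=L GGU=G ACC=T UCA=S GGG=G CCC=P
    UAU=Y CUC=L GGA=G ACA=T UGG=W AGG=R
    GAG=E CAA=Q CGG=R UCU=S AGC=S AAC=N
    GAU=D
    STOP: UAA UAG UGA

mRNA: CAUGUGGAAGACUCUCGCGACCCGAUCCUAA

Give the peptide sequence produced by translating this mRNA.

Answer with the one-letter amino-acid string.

Answer: MWKTLATRS

Derivation:
start AUG at pos 1
pos 1: AUG -> M; peptide=M
pos 4: UGG -> W; peptide=MW
pos 7: AAG -> K; peptide=MWK
pos 10: ACU -> T; peptide=MWKT
pos 13: CUC -> L; peptide=MWKTL
pos 16: GCG -> A; peptide=MWKTLA
pos 19: ACC -> T; peptide=MWKTLAT
pos 22: CGA -> R; peptide=MWKTLATR
pos 25: UCC -> S; peptide=MWKTLATRS
pos 28: UAA -> STOP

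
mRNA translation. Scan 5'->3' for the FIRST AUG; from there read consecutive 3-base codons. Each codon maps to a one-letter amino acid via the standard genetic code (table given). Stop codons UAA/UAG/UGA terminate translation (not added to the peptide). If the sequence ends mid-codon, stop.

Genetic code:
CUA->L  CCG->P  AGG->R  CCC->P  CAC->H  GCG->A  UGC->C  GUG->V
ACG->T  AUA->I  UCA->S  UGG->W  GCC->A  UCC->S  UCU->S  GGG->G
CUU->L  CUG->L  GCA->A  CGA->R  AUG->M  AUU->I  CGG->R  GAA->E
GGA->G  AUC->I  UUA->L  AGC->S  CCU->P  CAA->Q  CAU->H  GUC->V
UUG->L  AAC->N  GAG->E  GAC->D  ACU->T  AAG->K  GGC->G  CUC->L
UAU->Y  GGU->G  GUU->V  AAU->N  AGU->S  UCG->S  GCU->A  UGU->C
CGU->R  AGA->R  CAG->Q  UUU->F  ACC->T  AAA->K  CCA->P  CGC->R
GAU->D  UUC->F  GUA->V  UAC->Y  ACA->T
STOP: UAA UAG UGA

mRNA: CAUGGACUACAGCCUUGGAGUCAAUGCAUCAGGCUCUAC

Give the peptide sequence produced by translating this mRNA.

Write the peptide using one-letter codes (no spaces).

Answer: MDYSLGVNASGS

Derivation:
start AUG at pos 1
pos 1: AUG -> M; peptide=M
pos 4: GAC -> D; peptide=MD
pos 7: UAC -> Y; peptide=MDY
pos 10: AGC -> S; peptide=MDYS
pos 13: CUU -> L; peptide=MDYSL
pos 16: GGA -> G; peptide=MDYSLG
pos 19: GUC -> V; peptide=MDYSLGV
pos 22: AAU -> N; peptide=MDYSLGVN
pos 25: GCA -> A; peptide=MDYSLGVNA
pos 28: UCA -> S; peptide=MDYSLGVNAS
pos 31: GGC -> G; peptide=MDYSLGVNASG
pos 34: UCU -> S; peptide=MDYSLGVNASGS
pos 37: only 2 nt remain (<3), stop (end of mRNA)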